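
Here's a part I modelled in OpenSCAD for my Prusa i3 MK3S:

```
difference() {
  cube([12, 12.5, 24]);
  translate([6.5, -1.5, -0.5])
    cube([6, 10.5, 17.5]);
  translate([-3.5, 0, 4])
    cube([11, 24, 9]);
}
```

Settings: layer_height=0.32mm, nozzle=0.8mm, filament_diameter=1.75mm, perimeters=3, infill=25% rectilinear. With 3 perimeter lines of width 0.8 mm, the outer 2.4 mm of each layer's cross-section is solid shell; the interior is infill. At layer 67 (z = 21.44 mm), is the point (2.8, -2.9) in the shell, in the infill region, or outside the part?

At z = 21.44 mm: the cube is present — its section is the full 12×12.5 rectangle; the cube at (6.5, -1.5) is not intersected at this z (z outside [-0.5, 17]); the cube at (-3.5, 0) does not reach this height (z outside [4, 13]); Taking the first minus the rest: none of the subtracted shapes is present at this height, so the 12×12.5 cube is unchanged — 1 connected region. Overall, the cross-section is a single solid region. The nearest boundary edge runs (0.00, 0.00)→(12.00, 0.00); distance from the point to it = 2.90 mm. The point is not inside any of the regions above, so it lies outside the cross-section (2.90 mm from the nearest boundary).

outside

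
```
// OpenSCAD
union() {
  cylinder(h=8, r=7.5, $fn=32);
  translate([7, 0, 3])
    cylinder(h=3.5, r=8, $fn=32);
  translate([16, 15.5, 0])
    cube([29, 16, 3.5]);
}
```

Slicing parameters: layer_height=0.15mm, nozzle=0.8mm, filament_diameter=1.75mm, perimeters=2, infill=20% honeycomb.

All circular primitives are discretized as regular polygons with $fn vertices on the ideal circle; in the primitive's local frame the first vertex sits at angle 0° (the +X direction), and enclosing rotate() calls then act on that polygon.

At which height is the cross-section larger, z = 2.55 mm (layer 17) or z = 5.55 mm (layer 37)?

Layer 17 (z = 2.55): the r=7.5 cylinder gives a regular 32-gon of circumradius 7.5 (constant along its height) (area = (32/2)·7.500²·sin(360°/32) = 175.58 mm²); the cylinder at (7, 0) is not intersected at this z (z outside [3, 6.5]); the cube at (16, 15.5) (footprint 29×16) is included at this height (area 464.00 mm²); Combining (union): the 2 present regions are separate (no shared area or edge), so areas and boundary lengths simply add and each stays a separate island — area = 639.58 mm². So its area = 639.58 mm². Layer 37 (z = 5.55): the cylinder: section is a regular 32-gon, circumradius r=7.5 (area = (32/2)·7.500²·sin(360°/32) = 175.58 mm²); the cylinder at (7, 0): section is a regular 32-gon, circumradius r=8 (area = (32/2)·8.000²·sin(360°/32) = 199.77 mm²); the cube at (16, 15.5) does not reach this height (z outside [0, 3.5]); Merging all regions: the regions partially overlap — summed areas 375.35 mm² minus the doubly-counted overlap 83.05 mm² gives 292.31 mm² — area = 292.31 mm². So its area = 292.31 mm². Layer 17 is larger (639.58 vs 292.31 mm²).

layer 17 (z = 2.55 mm)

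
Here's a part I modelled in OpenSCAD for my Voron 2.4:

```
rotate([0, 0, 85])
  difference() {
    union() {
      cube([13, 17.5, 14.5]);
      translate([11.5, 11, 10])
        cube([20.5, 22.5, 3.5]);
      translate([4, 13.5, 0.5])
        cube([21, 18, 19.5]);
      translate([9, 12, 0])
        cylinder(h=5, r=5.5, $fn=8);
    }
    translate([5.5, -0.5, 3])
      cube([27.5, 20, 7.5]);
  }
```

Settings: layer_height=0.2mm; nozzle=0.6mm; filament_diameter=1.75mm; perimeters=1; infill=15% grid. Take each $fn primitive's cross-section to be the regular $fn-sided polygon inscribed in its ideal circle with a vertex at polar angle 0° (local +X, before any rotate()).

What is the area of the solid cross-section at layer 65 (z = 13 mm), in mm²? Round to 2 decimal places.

At z = 13 mm: the cube (footprint 13×17.5) is included at this height (area 227.50 mm²); the 20.5×22.5 cube at (11.5, 11) contributes its full rectangle (area 461.25 mm²); the 21×18 cube at (4, 13.5) contributes its full rectangle (area 378.00 mm²); the cylinder at (9, 12) is not intersected at this z (z outside [0, 5]); Merging all regions: the regions partially overlap — summed areas 1066.75 mm² minus the doubly-counted overlap 282.75 mm² gives 784.00 mm² — area = 784.00 mm²; the cube at (5.5, -0.5) does not reach this height (z outside [3, 10.5]); After the difference (first − rest): none of the subtracted shapes is present at this height, so the result so far is unchanged — area = 784.00 mm²; (rotated 85° about Z; rotation is an isometry so areas/perimeters/island counts are preserved). Overall, the cross-section is a single solid region. Net area = 784.00 mm².

784.00 mm²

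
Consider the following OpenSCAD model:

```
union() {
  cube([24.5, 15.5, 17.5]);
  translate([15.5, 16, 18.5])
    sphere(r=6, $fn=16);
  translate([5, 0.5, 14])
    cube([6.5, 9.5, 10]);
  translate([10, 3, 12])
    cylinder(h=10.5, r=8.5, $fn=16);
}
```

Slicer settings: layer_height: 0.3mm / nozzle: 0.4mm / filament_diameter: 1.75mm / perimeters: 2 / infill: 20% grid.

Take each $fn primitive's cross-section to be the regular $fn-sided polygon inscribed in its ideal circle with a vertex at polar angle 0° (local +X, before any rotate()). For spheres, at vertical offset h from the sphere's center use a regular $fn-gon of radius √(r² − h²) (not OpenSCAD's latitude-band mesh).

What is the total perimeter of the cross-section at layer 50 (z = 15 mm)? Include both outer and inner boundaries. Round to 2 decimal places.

91.29 mm

At z = 15 mm: the cube is present — its section is the full 24.5×15.5 rectangle (perimeter 80.00 mm); the r=6 sphere at (15.5, 16) slices to a regular 16-gon of circumradius 4.873 (√(r²−h²) with h=3.5 from center) (perimeter = 2·16·4.873·sin(180°/16) = 30.42 mm); the 6.5×9.5 cube at (5, 0.5) contributes its full rectangle (perimeter 32.00 mm); the r=8.5 cylinder at (10, 3) contributes a regular 16-gon of circumradius 8.5 (perimeter = 2·16·8.500·sin(180°/16) = 53.06 mm); Merging all regions: the regions partially overlap (shared area 253.09 mm²), so the edge portions inside another operand are dropped and the merged outline is re-measured after clipping — boundary = 91.29 mm. Overall, the cross-section is a single solid region. Total boundary length (outer) = 91.29 mm.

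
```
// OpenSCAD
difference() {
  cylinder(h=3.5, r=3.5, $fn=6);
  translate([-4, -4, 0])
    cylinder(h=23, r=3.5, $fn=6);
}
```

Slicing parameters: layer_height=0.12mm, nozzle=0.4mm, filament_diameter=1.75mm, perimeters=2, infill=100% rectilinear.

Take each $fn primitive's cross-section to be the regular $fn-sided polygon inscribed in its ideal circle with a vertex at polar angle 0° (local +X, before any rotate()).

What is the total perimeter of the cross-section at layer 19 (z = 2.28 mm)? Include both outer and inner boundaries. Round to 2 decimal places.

21.00 mm

At z = 2.28 mm: the r=3.5 cylinder gives a regular 6-gon of circumradius 3.5 (constant along its height) (perimeter = 2·6·3.500·sin(180°/6) = 21.00 mm); the cylinder at (-4, -4): section is a regular 6-gon, circumradius r=3.5 (perimeter = 2·6·3.500·sin(180°/6) = 21.00 mm); Subtracting the remaining from the first: starting from the r=3.5 cylinder, the r=3.5 cylinder at (-4, -4) partially overlaps it — only the 1.42 mm² overlap (of its 31.83 mm²) is removed, clipping the outline — boundary = 21.00 mm. Overall, the cross-section is a single solid region. Total boundary length (outer) = 21.00 mm.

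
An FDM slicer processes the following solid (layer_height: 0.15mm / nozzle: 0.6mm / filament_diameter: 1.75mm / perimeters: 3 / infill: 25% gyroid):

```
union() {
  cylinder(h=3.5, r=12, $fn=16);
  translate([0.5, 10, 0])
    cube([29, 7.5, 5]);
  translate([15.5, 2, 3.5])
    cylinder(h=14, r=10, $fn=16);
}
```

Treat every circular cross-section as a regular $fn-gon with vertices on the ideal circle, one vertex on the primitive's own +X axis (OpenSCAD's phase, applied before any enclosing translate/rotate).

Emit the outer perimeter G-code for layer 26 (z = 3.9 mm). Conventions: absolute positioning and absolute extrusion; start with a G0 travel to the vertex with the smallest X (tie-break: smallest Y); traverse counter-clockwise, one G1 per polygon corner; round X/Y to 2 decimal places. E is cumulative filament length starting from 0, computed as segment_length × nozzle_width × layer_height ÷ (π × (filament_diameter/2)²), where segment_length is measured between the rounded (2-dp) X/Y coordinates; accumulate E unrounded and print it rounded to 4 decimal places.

At z = 3.9 mm: the cylinder is absent (z outside [0, 3.5]); the cube at (0.5, 10) is present — its section is the full 29×7.5 rectangle; the cylinder at (15.5, 2): section is a regular 16-gon, circumradius r=10; Combining (union): the regions partially overlap (shared area 14.69 mm²), so overlapping operands fuse into one piece — 1 connected region. The outline is a single polygon with 19 vertices. Extrusion per mm of travel: 0.6 × 0.15 / (π × 0.875²) = 0.037418. Accumulating E over each segment gives final E = 4.1837.

G0 X0.50 Y10.00 Z3.90
G1 X9.82 Y10.00 E0.3487
G1 X8.43 Y9.07 E0.4113
G1 X6.26 Y5.83 E0.5572
G1 X5.50 Y2.00 E0.7033
G1 X6.26 Y-1.83 E0.8494
G1 X8.43 Y-5.07 E0.9953
G1 X11.67 Y-7.24 E1.1413
G1 X15.50 Y-8.00 E1.2874
G1 X19.33 Y-7.24 E1.4335
G1 X22.57 Y-5.07 E1.5794
G1 X24.74 Y-1.83 E1.7253
G1 X25.50 Y2.00 E1.8714
G1 X24.74 Y5.83 E2.0175
G1 X22.57 Y9.07 E2.1634
G1 X21.18 Y10.00 E2.2260
G1 X29.50 Y10.00 E2.5373
G1 X29.50 Y17.50 E2.8179
G1 X0.50 Y17.50 E3.9030
G1 X0.50 Y10.00 E4.1837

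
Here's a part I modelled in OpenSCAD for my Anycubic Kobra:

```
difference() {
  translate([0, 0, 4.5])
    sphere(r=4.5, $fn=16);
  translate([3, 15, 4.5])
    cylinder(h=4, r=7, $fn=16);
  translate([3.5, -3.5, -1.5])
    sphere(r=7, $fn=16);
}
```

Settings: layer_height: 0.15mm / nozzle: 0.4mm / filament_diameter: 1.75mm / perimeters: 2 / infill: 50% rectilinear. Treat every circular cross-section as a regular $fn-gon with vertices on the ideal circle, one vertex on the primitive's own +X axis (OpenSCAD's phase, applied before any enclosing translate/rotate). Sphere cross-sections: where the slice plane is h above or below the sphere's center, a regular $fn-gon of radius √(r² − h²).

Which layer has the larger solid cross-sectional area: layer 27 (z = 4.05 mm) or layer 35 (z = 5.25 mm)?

Layer 27 (z = 4.05): the r=4.5 sphere contributes a regular 16-gon of circumradius √(4.5²−0.45²) = 4.477 (area = (16/2)·4.477²·sin(360°/16) = 61.37 mm²); the cylinder at (3, 15) is not intersected at this z (z outside [4.5, 8.5]); the sphere at (3.5, -3.5): section is a regular 16-gon, circumradius = √(r²−h²) = √(7²−5.55²) = 4.266 (area = (16/2)·4.266²·sin(360°/16) = 55.71 mm²); Taking the first minus the rest: starting from the r=4.5 sphere (61.37 mm²), the r=7 sphere at (3.5, -3.5) partially overlaps it — only the 18.26 mm² overlap (of its 55.71 mm²) is removed, clipping the outline — area = 43.11 mm². So its area = 43.11 mm². Layer 35 (z = 5.25): the r=4.5 sphere slices to a regular 16-gon of circumradius 4.437 (√(r²−h²) with h=0.75 from center) (area = (16/2)·4.437²·sin(360°/16) = 60.27 mm²); the cylinder at (3, 15): section is a regular 16-gon, circumradius r=7 (area = (16/2)·7.000²·sin(360°/16) = 150.01 mm²); the sphere at (3.5, -3.5): section is a regular 16-gon, circumradius = √(r²−h²) = √(7²−6.75²) = 1.854 (area = (16/2)·1.854²·sin(360°/16) = 10.52 mm²); After the difference (first − rest): starting from the r=4.5 sphere (60.27 mm²), the r=7 cylinder at (3, 15) misses the remaining region (no effect); the r=7 sphere at (3.5, -3.5) partially overlaps it — only the 2.83 mm² overlap (of its 10.52 mm²) is removed, clipping the outline — area = 57.44 mm². So its area = 57.44 mm². Layer 35 is larger (57.44 vs 43.11 mm²).

layer 35 (z = 5.25 mm)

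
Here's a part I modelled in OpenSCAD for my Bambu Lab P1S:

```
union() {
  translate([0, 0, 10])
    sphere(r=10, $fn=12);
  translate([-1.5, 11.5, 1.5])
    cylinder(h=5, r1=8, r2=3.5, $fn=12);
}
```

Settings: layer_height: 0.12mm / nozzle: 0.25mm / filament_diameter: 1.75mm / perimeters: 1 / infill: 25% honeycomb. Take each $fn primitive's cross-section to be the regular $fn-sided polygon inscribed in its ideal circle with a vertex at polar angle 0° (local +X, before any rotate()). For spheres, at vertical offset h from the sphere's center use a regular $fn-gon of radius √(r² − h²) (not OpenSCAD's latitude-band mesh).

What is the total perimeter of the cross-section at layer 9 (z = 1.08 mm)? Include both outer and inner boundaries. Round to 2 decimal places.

At z = 1.08 mm: the r=10 sphere slices to a regular 12-gon of circumradius 4.520 (√(r²−h²) with h=8.92 from center) (perimeter = 2·12·4.520·sin(180°/12) = 28.08 mm); the cone at (-1.5, 11.5) is absent (z outside [1.5, 6.5]); Combining (union): only the r=10 sphere is present, so the union is just that shape — boundary = 28.08 mm. Overall, the cross-section is a single solid region. Total boundary length (outer) = 28.08 mm.

28.08 mm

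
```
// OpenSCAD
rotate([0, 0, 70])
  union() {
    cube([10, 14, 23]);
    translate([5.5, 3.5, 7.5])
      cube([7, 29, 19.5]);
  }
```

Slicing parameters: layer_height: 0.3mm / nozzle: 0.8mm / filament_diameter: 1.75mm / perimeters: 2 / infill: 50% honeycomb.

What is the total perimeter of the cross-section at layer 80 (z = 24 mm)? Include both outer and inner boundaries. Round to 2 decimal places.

72.00 mm

At z = 24 mm: the cube is absent (z outside [0, 23]); the cube at (5.5, 3.5) (footprint 7×29) is included at this height (perimeter 72.00 mm); Combining (union): only the 7×29 cube at (5.5, 3.5) is present, so the union is just that shape — boundary = 72.00 mm; (rotated 70° about Z; rotation is an isometry so areas/perimeters/island counts are preserved). Overall, the cross-section is a single solid region. Total boundary length (outer) = 72.00 mm.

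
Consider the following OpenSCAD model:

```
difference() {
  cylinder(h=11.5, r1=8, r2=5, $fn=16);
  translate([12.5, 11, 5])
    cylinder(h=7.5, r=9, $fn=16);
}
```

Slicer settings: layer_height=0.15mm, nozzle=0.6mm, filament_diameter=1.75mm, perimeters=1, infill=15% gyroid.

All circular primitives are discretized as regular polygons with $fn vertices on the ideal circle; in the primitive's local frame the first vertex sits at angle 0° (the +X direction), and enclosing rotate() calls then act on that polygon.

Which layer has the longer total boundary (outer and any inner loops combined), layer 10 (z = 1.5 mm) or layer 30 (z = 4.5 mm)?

layer 10 (z = 1.5 mm)

Layer 10 (z = 1.5): the cone (r1=8→r2=5) has section circumradius 7.609 here — a regular 16-gon (perimeter = 2·16·7.609·sin(180°/16) = 47.50 mm); the cylinder at (12.5, 11) does not reach this height (z outside [5, 12.5]); Taking the first minus the rest: none of the subtracted shapes is present at this height, so the cone is unchanged — boundary = 47.50 mm. So its perimeter = 47.50 mm. Layer 30 (z = 4.5): the cone contributes a regular 16-gon of circumradius 6.826 (interpolated between r1=8 and r2=5 at t=0.391) (perimeter = 2·16·6.826·sin(180°/16) = 42.61 mm); the cylinder at (12.5, 11) is absent (z outside [5, 12.5]); Subtracting the remaining from the first: none of the subtracted shapes is present at this height, so the cone is unchanged — boundary = 42.61 mm. So its perimeter = 42.61 mm. Layer 10 is larger (47.50 vs 42.61 mm).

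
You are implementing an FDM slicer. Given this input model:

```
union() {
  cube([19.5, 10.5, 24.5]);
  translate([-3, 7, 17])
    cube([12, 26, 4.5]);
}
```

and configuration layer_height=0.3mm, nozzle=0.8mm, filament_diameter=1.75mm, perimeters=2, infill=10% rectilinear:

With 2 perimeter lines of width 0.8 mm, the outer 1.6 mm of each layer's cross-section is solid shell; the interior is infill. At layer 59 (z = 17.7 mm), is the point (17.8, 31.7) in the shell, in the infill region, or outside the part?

At z = 17.7 mm: the cube (footprint 19.5×10.5) is included at this height; the cube at (-3, 7) (footprint 12×26) is included at this height; Merging all regions: the regions partially overlap (shared area 31.50 mm²), so overlapping operands fuse into one piece — 1 connected region. Overall, the cross-section is a single solid region. The nearest boundary edge runs (9.00, 33.00)→(9.00, 10.50); distance from the point to it = 8.80 mm. The point is not inside any of the regions above, so it lies outside the cross-section (8.80 mm from the nearest boundary).

outside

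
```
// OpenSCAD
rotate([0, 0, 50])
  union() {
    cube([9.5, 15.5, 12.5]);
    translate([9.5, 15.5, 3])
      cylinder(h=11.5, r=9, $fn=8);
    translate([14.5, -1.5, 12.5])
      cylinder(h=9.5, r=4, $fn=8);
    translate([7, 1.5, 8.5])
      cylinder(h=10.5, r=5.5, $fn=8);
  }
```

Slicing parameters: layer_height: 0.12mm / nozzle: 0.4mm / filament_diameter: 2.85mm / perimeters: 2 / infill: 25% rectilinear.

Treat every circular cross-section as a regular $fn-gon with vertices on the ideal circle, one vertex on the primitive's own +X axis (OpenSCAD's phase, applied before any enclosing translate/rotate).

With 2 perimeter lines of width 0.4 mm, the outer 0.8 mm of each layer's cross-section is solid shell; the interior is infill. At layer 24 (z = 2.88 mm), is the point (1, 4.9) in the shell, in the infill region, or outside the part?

infill

At z = 2.88 mm: the 9.5×15.5 cube contributes its full rectangle; the cylinder at (9.5, 15.5) is absent (z outside [3, 14.5]); the cylinder at (14.5, -1.5) is absent (z outside [12.5, 22]); the cylinder at (7, 1.5) is not intersected at this z (z outside [8.5, 19]); Taking the union: only the 9.5×15.5 cube is present, so the union is just that shape — 1 connected region; (rotated 50° about Z; rotation is an isometry so areas/perimeters/island counts are preserved). Overall, the cross-section is a single solid region. Undo the 50° rotation: the query point maps to (4.396, 2.384) in the un-rotated model frame. The nearest boundary edge runs (0.00, 0.00)→(9.50, 0.00); distance from the point to it = 2.38 mm. The point is inside the cross-section and 2.38 mm from the nearest boundary — more than the 0.8 mm shell width (2 × 0.4), so it's in the infill interior.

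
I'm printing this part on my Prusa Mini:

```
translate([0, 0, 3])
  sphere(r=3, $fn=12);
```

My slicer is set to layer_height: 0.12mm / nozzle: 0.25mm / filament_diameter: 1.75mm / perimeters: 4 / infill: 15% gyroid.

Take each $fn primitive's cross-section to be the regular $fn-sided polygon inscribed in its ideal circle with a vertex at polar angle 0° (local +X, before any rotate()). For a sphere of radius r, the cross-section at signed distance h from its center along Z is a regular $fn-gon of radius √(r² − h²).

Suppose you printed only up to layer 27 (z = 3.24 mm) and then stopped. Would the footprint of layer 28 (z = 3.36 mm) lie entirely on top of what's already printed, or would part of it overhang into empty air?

entirely on top

Compare the two slices. At z = 3.24: the r=3 sphere contributes a regular 12-gon of circumradius √(3²−0.24²) = 2.990 (area = (12/2)·2.990²·sin(360°/12) = 26.83 mm²). At z = 3.36: the r=3 sphere contributes a regular 12-gon of circumradius √(3²−0.36²) = 2.978 (area = (12/2)·2.978²·sin(360°/12) = 26.61 mm²). Checking containment: the cross-section at z = 3.36 is a subset of the cross-section at z = 3.24.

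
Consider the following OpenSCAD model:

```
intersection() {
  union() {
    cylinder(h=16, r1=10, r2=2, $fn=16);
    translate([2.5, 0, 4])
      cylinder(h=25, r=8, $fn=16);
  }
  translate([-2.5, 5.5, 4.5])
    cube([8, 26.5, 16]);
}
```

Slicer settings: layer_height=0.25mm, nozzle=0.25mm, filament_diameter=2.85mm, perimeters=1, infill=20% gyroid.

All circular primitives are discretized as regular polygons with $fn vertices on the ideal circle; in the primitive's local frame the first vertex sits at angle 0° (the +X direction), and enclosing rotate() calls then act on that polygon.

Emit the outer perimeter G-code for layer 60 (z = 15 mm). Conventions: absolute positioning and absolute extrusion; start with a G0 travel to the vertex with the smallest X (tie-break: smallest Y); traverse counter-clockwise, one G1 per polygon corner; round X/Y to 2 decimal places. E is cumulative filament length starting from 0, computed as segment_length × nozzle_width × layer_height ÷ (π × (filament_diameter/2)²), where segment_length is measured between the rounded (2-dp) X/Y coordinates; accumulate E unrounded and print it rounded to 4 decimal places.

G0 X-2.50 Y5.50 Z15.00
G1 X5.50 Y5.50 E0.0784
G1 X5.50 Y7.40 E0.0970
G1 X2.50 Y8.00 E0.1270
G1 X-0.56 Y7.39 E0.1575
G1 X-2.50 Y6.10 E0.1804
G1 X-2.50 Y5.50 E0.1862

At z = 15 mm: the cone: at t=0.938 of its height the radius interpolates to r₁+(r₂−r₁)t = 2.500, giving a regular 16-gon of that circumradius; the r=8 cylinder at (2.5, 0) gives a regular 16-gon of circumradius 8 (constant along its height); Merging all regions: the cone lies entirely inside the r=8 cylinder at (2.5, 0), so the union is just the r=8 cylinder at (2.5, 0) — 1 connected region; the 8×26.5 cube at (-2.5, 5.5) contributes its full rectangle; After intersecting: the 8×26.5 cube at (-2.5, 5.5) partially overlaps the result so far; clipping to the common part keeps 15.74 mm² — 1 connected region. The outline is a single polygon with 6 vertices. Extrusion per mm of travel: 0.25 × 0.25 / (π × 1.425²) = 0.009797. Accumulating E over each segment gives final E = 0.1862.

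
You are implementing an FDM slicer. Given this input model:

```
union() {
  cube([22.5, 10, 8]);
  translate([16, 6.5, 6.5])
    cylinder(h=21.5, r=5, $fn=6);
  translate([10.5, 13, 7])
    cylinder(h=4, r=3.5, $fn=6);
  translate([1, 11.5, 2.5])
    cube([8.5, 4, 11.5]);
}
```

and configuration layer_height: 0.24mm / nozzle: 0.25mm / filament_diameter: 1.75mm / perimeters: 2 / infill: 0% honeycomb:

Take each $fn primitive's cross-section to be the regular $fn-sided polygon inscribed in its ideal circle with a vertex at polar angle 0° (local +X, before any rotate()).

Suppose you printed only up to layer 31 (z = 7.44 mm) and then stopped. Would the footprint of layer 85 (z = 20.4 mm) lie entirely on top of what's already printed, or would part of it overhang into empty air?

Compare the two slices. At z = 7.44: the cube is present — its section is the full 22.5×10 rectangle (area 225.00 mm²); the cylinder at (16, 6.5): section is a regular 6-gon, circumradius r=5 (area = (6/2)·5.000²·sin(360°/6) = 64.95 mm²); the r=3.5 cylinder at (10.5, 13) contributes a regular 6-gon of circumradius 3.5 (area = (6/2)·3.500²·sin(360°/6) = 31.83 mm²); the 8.5×4 cube at (1, 11.5) contributes its full rectangle (area 34.00 mm²); Merging all regions: the regions partially overlap — summed areas 355.78 mm² minus the doubly-counted overlap 68.06 mm² gives 287.72 mm² — area = 287.72 mm². At z = 20.4: the cube does not reach this height (z outside [0, 8]); the r=5 cylinder at (16, 6.5) contributes a regular 6-gon of circumradius 5 (area = (6/2)·5.000²·sin(360°/6) = 64.95 mm²); the cylinder at (10.5, 13) is not intersected at this z (z outside [7, 11]); the cube at (1, 11.5) is absent (z outside [2.5, 14]); Merging all regions: only the r=5 cylinder at (16, 6.5) is present, so the union is just that shape — area = 64.95 mm². Checking containment: the cross-section at z = 20.4 is a subset of the cross-section at z = 7.44.

entirely on top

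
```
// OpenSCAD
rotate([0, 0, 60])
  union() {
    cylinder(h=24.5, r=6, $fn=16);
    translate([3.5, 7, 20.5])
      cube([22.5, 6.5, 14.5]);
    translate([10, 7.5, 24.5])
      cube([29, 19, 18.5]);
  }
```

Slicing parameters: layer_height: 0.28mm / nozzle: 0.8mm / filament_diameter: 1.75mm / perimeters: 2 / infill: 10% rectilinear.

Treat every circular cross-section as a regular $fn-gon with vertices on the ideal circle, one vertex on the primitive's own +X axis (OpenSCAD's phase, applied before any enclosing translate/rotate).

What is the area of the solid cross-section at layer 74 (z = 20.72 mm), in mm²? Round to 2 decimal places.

At z = 20.72 mm: the r=6 cylinder gives a regular 16-gon of circumradius 6 (constant along its height) (area = (16/2)·6.000²·sin(360°/16) = 110.21 mm²); the cube at (3.5, 7) is present — its section is the full 22.5×6.5 rectangle (area 146.25 mm²); the cube at (10, 7.5) does not reach this height (z outside [24.5, 43]); Merging all regions: the 2 present regions are separate (no shared area or edge), so areas and boundary lengths simply add and each stays a separate island — area = 256.46 mm²; (rotated 60° about Z; rotation is an isometry so areas/perimeters/island counts are preserved). Overall, the cross-section has 2 separate islands. Net area = 256.46 mm².

256.46 mm²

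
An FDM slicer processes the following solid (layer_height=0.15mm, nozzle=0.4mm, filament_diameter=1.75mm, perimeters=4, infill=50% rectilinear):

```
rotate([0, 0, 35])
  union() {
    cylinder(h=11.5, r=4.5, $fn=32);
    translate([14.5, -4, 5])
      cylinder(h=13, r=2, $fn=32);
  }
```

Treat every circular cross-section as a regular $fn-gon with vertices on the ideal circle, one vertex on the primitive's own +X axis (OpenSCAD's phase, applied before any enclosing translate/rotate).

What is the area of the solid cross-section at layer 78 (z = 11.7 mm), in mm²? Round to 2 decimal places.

12.49 mm²

At z = 11.7 mm: the cylinder does not reach this height (z outside [0, 11.5]); the r=2 cylinder at (14.5, -4) contributes a regular 32-gon of circumradius 2 (area = (32/2)·2.000²·sin(360°/32) = 12.49 mm²); Taking the union: only the r=2 cylinder at (14.5, -4) is present, so the union is just that shape — area = 12.49 mm²; (whole slice rotated 35° about Z — lengths, areas and connectivity unchanged). Overall, the cross-section is a single solid region. Net area = 12.49 mm².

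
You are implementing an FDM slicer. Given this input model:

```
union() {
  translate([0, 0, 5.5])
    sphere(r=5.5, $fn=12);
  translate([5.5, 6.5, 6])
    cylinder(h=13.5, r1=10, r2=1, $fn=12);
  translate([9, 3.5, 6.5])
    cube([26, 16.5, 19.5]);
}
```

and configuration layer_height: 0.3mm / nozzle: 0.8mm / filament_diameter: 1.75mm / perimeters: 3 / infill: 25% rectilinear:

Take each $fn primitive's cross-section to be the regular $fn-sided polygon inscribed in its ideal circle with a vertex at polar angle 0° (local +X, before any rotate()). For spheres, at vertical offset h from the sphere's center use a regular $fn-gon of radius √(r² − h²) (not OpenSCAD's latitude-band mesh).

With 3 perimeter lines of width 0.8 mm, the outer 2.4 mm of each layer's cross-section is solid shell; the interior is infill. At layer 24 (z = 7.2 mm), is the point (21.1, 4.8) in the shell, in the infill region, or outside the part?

At z = 7.2 mm: the r=5.5 sphere slices to a regular 12-gon of circumradius 5.231 (√(r²−h²) with h=1.7 from center); the cone at (5.5, 6.5) contributes a regular 12-gon of circumradius 9.200 (interpolated between r1=10 and r2=1 at t=0.089); the 26×16.5 cube at (9, 3.5) contributes its full rectangle; Combining (union): the regions partially overlap (shared area 89.51 mm²), so overlapping operands fuse into one piece — 1 connected region. Overall, the cross-section is a single solid region. The nearest boundary edge runs (35.00, 3.50)→(13.90, 3.50); distance from the point to it = 1.30 mm. The point is inside the cross-section, 1.30 mm from the nearest boundary — within the 2.4 mm shell band (3 × 0.8).

shell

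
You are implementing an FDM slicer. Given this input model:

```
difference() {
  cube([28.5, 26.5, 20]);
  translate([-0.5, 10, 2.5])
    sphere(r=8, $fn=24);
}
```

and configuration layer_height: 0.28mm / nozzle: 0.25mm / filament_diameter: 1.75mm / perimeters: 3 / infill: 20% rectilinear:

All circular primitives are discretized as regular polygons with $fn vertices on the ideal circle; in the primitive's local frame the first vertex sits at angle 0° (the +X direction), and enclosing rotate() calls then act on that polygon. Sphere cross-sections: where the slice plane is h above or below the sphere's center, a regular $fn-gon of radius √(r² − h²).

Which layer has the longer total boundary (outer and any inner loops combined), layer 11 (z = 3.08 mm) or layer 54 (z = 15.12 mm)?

Layer 11 (z = 3.08): the cube (footprint 28.5×26.5) is included at this height (perimeter 110.00 mm); the sphere at (-0.5, 10): section is a regular 24-gon, circumradius = √(r²−h²) = √(8²−0.58²) = 7.979 (perimeter = 2·24·7.979·sin(180°/24) = 49.99 mm); Taking the first minus the rest: starting from the 28.5×26.5 cube, the r=8 sphere at (-0.5, 10) partially overlaps it — only the 90.92 mm² overlap (of its 197.73 mm²) is removed, clipping the outline — boundary = 118.16 mm. So its perimeter = 118.16 mm. Layer 54 (z = 15.12): the cube is present — its section is the full 28.5×26.5 rectangle (perimeter 110.00 mm); the sphere at (-0.5, 10) is not intersected at this z (|z−center|=12.620 > r=8); Subtracting the remaining from the first: none of the subtracted shapes is present at this height, so the 28.5×26.5 cube is unchanged — boundary = 110.00 mm. So its perimeter = 110.00 mm. Layer 11 is larger (118.16 vs 110.00 mm).

layer 11 (z = 3.08 mm)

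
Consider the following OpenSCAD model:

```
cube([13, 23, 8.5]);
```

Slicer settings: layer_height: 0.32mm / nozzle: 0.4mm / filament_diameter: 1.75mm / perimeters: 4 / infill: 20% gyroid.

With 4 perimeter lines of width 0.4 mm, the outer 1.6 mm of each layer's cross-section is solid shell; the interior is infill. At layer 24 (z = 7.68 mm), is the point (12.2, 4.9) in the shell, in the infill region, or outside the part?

shell

At z = 7.68 mm: the cube (footprint 13×23) is included at this height. Overall, the cross-section is a single solid region. The nearest boundary edge runs (13.00, 0.00)→(13.00, 23.00); distance from the point to it = 0.80 mm. The point is inside the cross-section, 0.80 mm from the nearest boundary — within the 1.6 mm shell band (4 × 0.4).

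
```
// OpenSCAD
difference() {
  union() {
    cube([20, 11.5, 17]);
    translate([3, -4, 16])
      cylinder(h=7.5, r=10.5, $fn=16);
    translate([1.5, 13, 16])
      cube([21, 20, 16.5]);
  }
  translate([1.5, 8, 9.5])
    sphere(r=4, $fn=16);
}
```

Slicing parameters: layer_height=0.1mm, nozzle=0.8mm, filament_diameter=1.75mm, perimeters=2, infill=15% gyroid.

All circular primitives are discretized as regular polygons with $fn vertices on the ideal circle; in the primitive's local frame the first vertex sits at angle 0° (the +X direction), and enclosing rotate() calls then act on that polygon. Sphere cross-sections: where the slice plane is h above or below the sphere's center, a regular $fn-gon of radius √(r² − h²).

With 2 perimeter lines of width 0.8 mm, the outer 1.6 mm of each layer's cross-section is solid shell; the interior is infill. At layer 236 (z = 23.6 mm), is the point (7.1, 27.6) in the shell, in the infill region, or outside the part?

At z = 23.6 mm: the cube is not intersected at this z (z outside [0, 17]); the cylinder at (3, -4) is absent (z outside [16, 23.5]); the 21×20 cube at (1.5, 13) contributes its full rectangle; Merging all regions: only the 21×20 cube at (1.5, 13) is present, so the union is just that shape — 1 connected region; the sphere at (1.5, 8) is absent (|z−center|=14.100 > r=4); Taking the first minus the rest: none of the subtracted shapes is present at this height, so that combined region is unchanged — 1 connected region. Overall, the cross-section is a single solid region. The nearest boundary edge runs (22.50, 33.00)→(1.50, 33.00); distance from the point to it = 5.40 mm. The point is inside the cross-section and 5.40 mm from the nearest boundary — more than the 1.6 mm shell width (2 × 0.8), so it's in the infill interior.

infill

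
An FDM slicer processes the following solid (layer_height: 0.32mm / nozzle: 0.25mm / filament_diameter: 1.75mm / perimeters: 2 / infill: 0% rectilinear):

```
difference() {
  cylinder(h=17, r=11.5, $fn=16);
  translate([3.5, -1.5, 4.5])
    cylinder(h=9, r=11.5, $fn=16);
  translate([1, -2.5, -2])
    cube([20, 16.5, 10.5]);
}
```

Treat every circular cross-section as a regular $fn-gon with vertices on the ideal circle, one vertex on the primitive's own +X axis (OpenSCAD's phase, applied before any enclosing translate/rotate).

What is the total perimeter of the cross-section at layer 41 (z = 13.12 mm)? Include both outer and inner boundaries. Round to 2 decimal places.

At z = 13.12 mm: the r=11.5 cylinder gives a regular 16-gon of circumradius 11.5 (constant along its height) (perimeter = 2·16·11.500·sin(180°/16) = 71.79 mm); the cylinder at (3.5, -1.5): section is a regular 16-gon, circumradius r=11.5 (perimeter = 2·16·11.500·sin(180°/16) = 71.79 mm); the cube at (1, -2.5) does not reach this height (z outside [-2, 8.5]); Taking the first minus the rest: starting from the r=11.5 cylinder, the r=11.5 cylinder at (3.5, -1.5) partially overlaps it — only the 318.74 mm² overlap (of its 404.88 mm²) is removed, clipping the outline — boundary = 71.79 mm. Overall, the cross-section is a single solid region. Total boundary length (outer) = 71.79 mm.

71.79 mm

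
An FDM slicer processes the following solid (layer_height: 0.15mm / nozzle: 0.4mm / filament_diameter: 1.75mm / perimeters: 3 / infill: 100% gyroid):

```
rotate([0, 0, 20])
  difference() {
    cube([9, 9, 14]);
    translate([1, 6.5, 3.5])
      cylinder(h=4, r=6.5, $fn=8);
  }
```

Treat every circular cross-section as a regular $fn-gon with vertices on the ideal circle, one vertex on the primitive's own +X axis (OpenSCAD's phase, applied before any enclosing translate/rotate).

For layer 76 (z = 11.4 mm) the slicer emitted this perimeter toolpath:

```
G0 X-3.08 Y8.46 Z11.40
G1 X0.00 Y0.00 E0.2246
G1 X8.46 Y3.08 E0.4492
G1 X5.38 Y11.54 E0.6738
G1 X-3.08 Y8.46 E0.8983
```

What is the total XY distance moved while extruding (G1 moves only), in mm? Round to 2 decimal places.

Sum the Euclidean lengths of each G1 segment: total = 36.01 mm.

36.01 mm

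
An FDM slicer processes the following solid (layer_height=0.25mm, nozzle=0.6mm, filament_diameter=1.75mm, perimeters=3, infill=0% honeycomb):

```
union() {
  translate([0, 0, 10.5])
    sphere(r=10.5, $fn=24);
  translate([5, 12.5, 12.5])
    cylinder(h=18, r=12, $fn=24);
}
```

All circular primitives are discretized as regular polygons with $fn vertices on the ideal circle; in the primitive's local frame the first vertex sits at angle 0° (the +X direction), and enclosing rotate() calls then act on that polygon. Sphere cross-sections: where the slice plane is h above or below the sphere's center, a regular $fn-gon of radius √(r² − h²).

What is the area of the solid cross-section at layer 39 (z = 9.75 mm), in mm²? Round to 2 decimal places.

340.67 mm²

At z = 9.75 mm: the sphere: section is a regular 24-gon, circumradius = √(r²−h²) = √(10.5²−0.75²) = 10.473 (area = (24/2)·10.473²·sin(360°/24) = 340.67 mm²); the cylinder at (5, 12.5) is absent (z outside [12.5, 30.5]); Merging all regions: only the r=10.5 sphere is present, so the union is just that shape — area = 340.67 mm². Overall, the cross-section is a single solid region. Net area = 340.67 mm².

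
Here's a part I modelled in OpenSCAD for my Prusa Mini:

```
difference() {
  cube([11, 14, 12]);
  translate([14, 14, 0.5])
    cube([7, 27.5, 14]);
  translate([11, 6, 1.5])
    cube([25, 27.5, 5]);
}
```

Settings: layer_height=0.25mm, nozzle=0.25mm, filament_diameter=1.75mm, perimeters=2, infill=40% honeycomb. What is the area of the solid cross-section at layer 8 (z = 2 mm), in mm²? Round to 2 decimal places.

At z = 2 mm: the 11×14 cube contributes its full rectangle (area 154.00 mm²); the cube at (14, 14) is present — its section is the full 7×27.5 rectangle (area 192.50 mm²); the 25×27.5 cube at (11, 6) contributes its full rectangle (area 687.50 mm²); After the difference (first − rest): starting from the 11×14 cube (154.00 mm²), the 7×27.5 cube at (14, 14) misses the remaining region (no effect); the 25×27.5 cube at (11, 6) misses the remaining region (no effect) — area = 154.00 mm². Overall, the cross-section is a single solid region. Net area = 154.00 mm².

154.00 mm²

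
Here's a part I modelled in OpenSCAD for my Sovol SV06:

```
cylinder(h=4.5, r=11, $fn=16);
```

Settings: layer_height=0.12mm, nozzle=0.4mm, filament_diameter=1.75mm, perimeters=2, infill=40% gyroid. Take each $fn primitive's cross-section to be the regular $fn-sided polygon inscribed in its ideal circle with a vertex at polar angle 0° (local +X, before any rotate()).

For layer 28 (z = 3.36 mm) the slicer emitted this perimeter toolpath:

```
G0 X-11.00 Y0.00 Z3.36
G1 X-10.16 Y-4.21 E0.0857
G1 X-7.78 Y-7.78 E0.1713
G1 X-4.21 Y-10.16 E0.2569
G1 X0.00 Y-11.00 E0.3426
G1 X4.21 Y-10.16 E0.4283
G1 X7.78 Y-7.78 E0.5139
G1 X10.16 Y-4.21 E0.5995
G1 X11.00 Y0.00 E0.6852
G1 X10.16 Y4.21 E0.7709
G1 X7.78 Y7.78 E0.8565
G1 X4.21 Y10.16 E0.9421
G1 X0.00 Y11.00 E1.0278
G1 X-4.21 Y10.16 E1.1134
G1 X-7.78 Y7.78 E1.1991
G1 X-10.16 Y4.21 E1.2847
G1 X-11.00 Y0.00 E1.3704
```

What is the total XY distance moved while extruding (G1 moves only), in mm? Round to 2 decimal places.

68.67 mm

Sum the Euclidean lengths of each G1 segment: total = 68.67 mm.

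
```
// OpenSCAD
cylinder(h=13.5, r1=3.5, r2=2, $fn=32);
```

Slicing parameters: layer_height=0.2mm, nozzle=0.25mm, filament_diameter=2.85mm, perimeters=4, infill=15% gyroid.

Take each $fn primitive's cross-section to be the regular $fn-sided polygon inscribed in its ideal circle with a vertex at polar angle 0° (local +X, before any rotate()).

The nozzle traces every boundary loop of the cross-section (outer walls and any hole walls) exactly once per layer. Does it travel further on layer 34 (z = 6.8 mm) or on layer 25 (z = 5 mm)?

layer 25 (z = 5 mm)

Layer 34 (z = 6.8): the cone (r1=3.5→r2=2) has section circumradius 2.744 here — a regular 32-gon (perimeter = 2·32·2.744·sin(180°/32) = 17.22 mm). So its perimeter = 17.22 mm. Layer 25 (z = 5): the cone contributes a regular 32-gon of circumradius 2.944 (interpolated between r1=3.5 and r2=2 at t=0.370) (perimeter = 2·32·2.944·sin(180°/32) = 18.47 mm). So its perimeter = 18.47 mm. Layer 25 is larger (18.47 vs 17.22 mm).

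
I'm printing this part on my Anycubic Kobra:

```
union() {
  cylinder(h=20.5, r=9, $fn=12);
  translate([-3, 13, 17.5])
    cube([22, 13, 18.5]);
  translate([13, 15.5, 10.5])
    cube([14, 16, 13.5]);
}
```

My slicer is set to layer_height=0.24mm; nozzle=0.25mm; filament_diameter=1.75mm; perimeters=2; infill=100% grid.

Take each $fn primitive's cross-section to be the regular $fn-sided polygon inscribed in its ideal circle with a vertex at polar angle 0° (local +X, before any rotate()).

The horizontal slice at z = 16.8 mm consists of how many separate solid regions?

At z = 16.8 mm: the r=9 cylinder contributes a regular 12-gon of circumradius 9; the cube at (-3, 13) is absent (z outside [17.5, 36]); the cube at (13, 15.5) is present — its section is the full 14×16 rectangle; Combining (union): the 2 present regions are separate (no shared area or edge), so areas and boundary lengths simply add and each stays a separate island — 2 connected regions. The result has 2 disconnected regions.

2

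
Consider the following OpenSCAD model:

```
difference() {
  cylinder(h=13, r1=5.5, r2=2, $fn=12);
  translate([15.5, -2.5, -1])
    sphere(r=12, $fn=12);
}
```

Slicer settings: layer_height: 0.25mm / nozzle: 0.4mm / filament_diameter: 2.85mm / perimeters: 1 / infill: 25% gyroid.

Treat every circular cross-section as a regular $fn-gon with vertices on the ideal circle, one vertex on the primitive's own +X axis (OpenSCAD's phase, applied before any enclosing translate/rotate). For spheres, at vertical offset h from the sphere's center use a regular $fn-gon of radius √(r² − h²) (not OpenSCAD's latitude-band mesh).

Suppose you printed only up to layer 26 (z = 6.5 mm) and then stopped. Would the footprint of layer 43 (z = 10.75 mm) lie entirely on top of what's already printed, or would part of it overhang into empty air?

Compare the two slices. At z = 6.5: the cone: at t=0.500 of its height the radius interpolates to r₁+(r₂−r₁)t = 3.750, giving a regular 12-gon of that circumradius (area = (12/2)·3.750²·sin(360°/12) = 42.19 mm²); the r=12 sphere at (15.5, -2.5) slices to a regular 12-gon of circumradius 9.367 (√(r²−h²) with h=7.5 from center) (area = (12/2)·9.367²·sin(360°/12) = 263.25 mm²); Subtracting the remaining from the first: starting from the cone (42.19 mm²), the r=12 sphere at (15.5, -2.5) misses the remaining region (no effect) — area = 42.19 mm². At z = 10.75: the cone contributes a regular 12-gon of circumradius 2.606 (interpolated between r1=5.5 and r2=2 at t=0.827) (area = (12/2)·2.606²·sin(360°/12) = 20.37 mm²); the sphere at (15.5, -2.5): section is a regular 12-gon, circumradius = √(r²−h²) = √(12²−11.75²) = 2.437 (area = (12/2)·2.437²·sin(360°/12) = 17.81 mm²); Subtracting the remaining from the first: starting from the cone (20.37 mm²), the r=12 sphere at (15.5, -2.5) misses the remaining region (no effect) — area = 20.37 mm². Checking containment: the cross-section at z = 10.75 is a subset of the cross-section at z = 6.5.

entirely on top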